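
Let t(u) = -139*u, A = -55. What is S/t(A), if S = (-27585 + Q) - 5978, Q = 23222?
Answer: -10341/7645 ≈ -1.3526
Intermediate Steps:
S = -10341 (S = (-27585 + 23222) - 5978 = -4363 - 5978 = -10341)
S/t(A) = -10341/((-139*(-55))) = -10341/7645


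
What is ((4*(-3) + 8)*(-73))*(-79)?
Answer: -23068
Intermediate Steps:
((4*(-3) + 8)*(-73))*(-79) = ((-12 + 8)*(-73))*(-79) = -4*(-73)*(-79) = 292*(-79) = -23068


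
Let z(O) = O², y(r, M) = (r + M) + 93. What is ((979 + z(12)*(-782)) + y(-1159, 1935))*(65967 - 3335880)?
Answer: 362175563880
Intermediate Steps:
y(r, M) = 93 + M + r (y(r, M) = (M + r) + 93 = 93 + M + r)
((979 + z(12)*(-782)) + y(-1159, 1935))*(65967 - 3335880) = ((979 + 12²*(-782)) + (93 + 1935 - 1159))*(65967 - 3335880) = ((979 + 144*(-782)) + 869)*(-3269913) = ((979 - 112608) + 869)*(-3269913) = (-111629 + 869)*(-3269913) = -110760*(-3269913) = 362175563880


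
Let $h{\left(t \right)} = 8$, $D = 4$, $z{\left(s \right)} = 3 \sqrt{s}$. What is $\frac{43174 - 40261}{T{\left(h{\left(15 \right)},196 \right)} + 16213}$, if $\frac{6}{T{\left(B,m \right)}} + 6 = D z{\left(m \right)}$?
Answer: $\frac{78651}{437752} \approx 0.17967$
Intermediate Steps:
$T{\left(B,m \right)} = \frac{6}{-6 + 12 \sqrt{m}}$ ($T{\left(B,m \right)} = \frac{6}{-6 + 4 \cdot 3 \sqrt{m}} = \frac{6}{-6 + 12 \sqrt{m}}$)
$\frac{43174 - 40261}{T{\left(h{\left(15 \right)},196 \right)} + 16213} = \frac{43174 - 40261}{\frac{1}{-1 + 2 \sqrt{196}} + 16213} = \frac{2913}{\frac{1}{-1 + 2 \cdot 14} + 16213} = \frac{2913}{\frac{1}{-1 + 28} + 16213} = \frac{2913}{\frac{1}{27} + 16213} = \frac{2913}{\frac{437752}{27}} = 2913 \cdot \frac{27}{437752} = \frac{78651}{437752}$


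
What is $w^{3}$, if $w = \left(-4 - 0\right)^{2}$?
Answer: $4096$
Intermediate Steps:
$w = 16$ ($w = \left(-4 + 0\right)^{2} = \left(-4\right)^{2} = 16$)
$w^{3} = 16^{3} = 4096$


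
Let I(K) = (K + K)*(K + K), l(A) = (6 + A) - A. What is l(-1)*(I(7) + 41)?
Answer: 1422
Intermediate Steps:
l(A) = 6
I(K) = 4*K² (I(K) = (2*K)*(2*K) = 4*K²)
l(-1)*(I(7) + 41) = 6*(4*7² + 41) = 6*(4*49 + 41) = 6*(196 + 41) = 6*237 = 1422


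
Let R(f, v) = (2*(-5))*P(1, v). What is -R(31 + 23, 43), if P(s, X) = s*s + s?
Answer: 20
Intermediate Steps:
P(s, X) = s + s² (P(s, X) = s² + s = s + s²)
R(f, v) = -20 (R(f, v) = (2*(-5))*(1*(1 + 1)) = -10*2 = -20)
-R(31 + 23, 43) = -1*(-20) = 20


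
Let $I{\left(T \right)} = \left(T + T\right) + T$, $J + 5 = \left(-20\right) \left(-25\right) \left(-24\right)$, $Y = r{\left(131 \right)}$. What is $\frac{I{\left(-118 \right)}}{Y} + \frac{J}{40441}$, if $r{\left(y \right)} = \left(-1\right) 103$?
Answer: $\frac{13079599}{4165423} \approx 3.14$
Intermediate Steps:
$r{\left(y \right)} = -103$
$Y = -103$
$J = -12005$ ($J = -5 + \left(-20\right) \left(-25\right) \left(-24\right) = -5 + 500 \left(-24\right) = -5 - 12000 = -12005$)
$I{\left(T \right)} = 3 T$ ($I{\left(T \right)} = 2 T + T = 3 T$)
$\frac{I{\left(-118 \right)}}{Y} + \frac{J}{40441} = \frac{3 \left(-118\right)}{-103} - \frac{12005}{40441} = \left(-354\right) \left(- \frac{1}{103}\right) - \frac{12005}{40441} = \frac{354}{103} - \frac{12005}{40441} = \frac{13079599}{4165423}$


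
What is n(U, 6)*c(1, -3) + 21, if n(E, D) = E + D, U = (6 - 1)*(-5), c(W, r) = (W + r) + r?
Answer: 116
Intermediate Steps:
c(W, r) = W + 2*r
U = -25 (U = 5*(-5) = -25)
n(E, D) = D + E
n(U, 6)*c(1, -3) + 21 = (6 - 25)*(1 + 2*(-3)) + 21 = -19*(1 - 6) + 21 = -19*(-5) + 21 = 95 + 21 = 116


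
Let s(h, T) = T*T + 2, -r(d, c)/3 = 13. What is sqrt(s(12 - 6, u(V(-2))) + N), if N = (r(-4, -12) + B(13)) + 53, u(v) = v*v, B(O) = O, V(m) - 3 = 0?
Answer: sqrt(110) ≈ 10.488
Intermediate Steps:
V(m) = 3 (V(m) = 3 + 0 = 3)
r(d, c) = -39 (r(d, c) = -3*13 = -39)
u(v) = v**2
s(h, T) = 2 + T**2 (s(h, T) = T**2 + 2 = 2 + T**2)
N = 27 (N = (-39 + 13) + 53 = -26 + 53 = 27)
sqrt(s(12 - 6, u(V(-2))) + N) = sqrt((2 + (3**2)**2) + 27) = sqrt((2 + 9**2) + 27) = sqrt((2 + 81) + 27) = sqrt(83 + 27) = sqrt(110)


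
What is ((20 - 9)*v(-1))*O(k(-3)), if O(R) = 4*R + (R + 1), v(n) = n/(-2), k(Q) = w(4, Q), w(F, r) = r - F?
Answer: -187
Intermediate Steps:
k(Q) = -4 + Q (k(Q) = Q - 1*4 = Q - 4 = -4 + Q)
v(n) = -n/2 (v(n) = n*(-½) = -n/2)
O(R) = 1 + 5*R (O(R) = 4*R + (1 + R) = 1 + 5*R)
((20 - 9)*v(-1))*O(k(-3)) = ((20 - 9)*(-½*(-1)))*(1 + 5*(-4 - 3)) = (11*(½))*(1 + 5*(-7)) = 11*(1 - 35)/2 = (11/2)*(-34) = -187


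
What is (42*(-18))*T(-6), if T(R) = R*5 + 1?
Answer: 21924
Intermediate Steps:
T(R) = 1 + 5*R (T(R) = 5*R + 1 = 1 + 5*R)
(42*(-18))*T(-6) = (42*(-18))*(1 + 5*(-6)) = -756*(1 - 30) = -756*(-29) = 21924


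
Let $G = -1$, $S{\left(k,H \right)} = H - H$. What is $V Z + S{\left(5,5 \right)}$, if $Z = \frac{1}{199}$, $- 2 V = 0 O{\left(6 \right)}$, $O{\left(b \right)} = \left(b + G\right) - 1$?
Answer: $0$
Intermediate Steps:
$S{\left(k,H \right)} = 0$
$O{\left(b \right)} = -2 + b$ ($O{\left(b \right)} = \left(b - 1\right) - 1 = \left(-1 + b\right) - 1 = -2 + b$)
$V = 0$ ($V = - \frac{0 \left(-2 + 6\right)}{2} = - \frac{0 \cdot 4}{2} = \left(- \frac{1}{2}\right) 0 = 0$)
$Z = \frac{1}{199} \approx 0.0050251$
$V Z + S{\left(5,5 \right)} = 0 \cdot \frac{1}{199} + 0 = 0 + 0 = 0$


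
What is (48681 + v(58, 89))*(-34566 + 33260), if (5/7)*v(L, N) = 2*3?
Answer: -317941782/5 ≈ -6.3588e+7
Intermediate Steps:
v(L, N) = 42/5 (v(L, N) = 7*(2*3)/5 = (7/5)*6 = 42/5)
(48681 + v(58, 89))*(-34566 + 33260) = (48681 + 42/5)*(-34566 + 33260) = (243447/5)*(-1306) = -317941782/5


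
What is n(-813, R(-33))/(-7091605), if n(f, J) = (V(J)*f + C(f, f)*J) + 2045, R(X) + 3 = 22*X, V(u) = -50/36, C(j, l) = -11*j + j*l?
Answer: 2930176043/42549630 ≈ 68.865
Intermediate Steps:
V(u) = -25/18 (V(u) = -50*1/36 = -25/18)
R(X) = -3 + 22*X
n(f, J) = 2045 - 25*f/18 + J*f*(-11 + f) (n(f, J) = (-25*f/18 + (f*(-11 + f))*J) + 2045 = (-25*f/18 + J*f*(-11 + f)) + 2045 = 2045 - 25*f/18 + J*f*(-11 + f))
n(-813, R(-33))/(-7091605) = (2045 - 25/18*(-813) + (-3 + 22*(-33))*(-813)*(-11 - 813))/(-7091605) = (2045 + 6775/6 + (-3 - 726)*(-813)*(-824))*(-1/7091605) = (2045 + 6775/6 - 729*(-813)*(-824))*(-1/7091605) = (2045 + 6775/6 - 488365848)*(-1/7091605) = -2930176043/6*(-1/7091605) = 2930176043/42549630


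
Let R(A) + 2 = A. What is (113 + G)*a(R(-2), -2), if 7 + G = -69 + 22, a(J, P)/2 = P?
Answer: -236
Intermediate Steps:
R(A) = -2 + A
a(J, P) = 2*P
G = -54 (G = -7 + (-69 + 22) = -7 - 47 = -54)
(113 + G)*a(R(-2), -2) = (113 - 54)*(2*(-2)) = 59*(-4) = -236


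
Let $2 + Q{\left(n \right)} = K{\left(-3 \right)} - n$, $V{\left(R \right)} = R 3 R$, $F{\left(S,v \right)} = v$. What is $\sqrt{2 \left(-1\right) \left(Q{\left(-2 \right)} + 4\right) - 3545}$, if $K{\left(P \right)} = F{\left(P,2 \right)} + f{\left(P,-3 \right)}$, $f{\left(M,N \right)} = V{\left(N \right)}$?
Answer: $i \sqrt{3611} \approx 60.092 i$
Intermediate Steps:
$V{\left(R \right)} = 3 R^{2}$ ($V{\left(R \right)} = 3 R R = 3 R^{2}$)
$f{\left(M,N \right)} = 3 N^{2}$
$K{\left(P \right)} = 29$ ($K{\left(P \right)} = 2 + 3 \left(-3\right)^{2} = 2 + 3 \cdot 9 = 2 + 27 = 29$)
$Q{\left(n \right)} = 27 - n$ ($Q{\left(n \right)} = -2 - \left(-29 + n\right) = 27 - n$)
$\sqrt{2 \left(-1\right) \left(Q{\left(-2 \right)} + 4\right) - 3545} = \sqrt{2 \left(-1\right) \left(\left(27 - -2\right) + 4\right) - 3545} = \sqrt{- 2 \left(\left(27 + 2\right) + 4\right) - 3545} = \sqrt{- 2 \left(29 + 4\right) - 3545} = \sqrt{\left(-2\right) 33 - 3545} = \sqrt{-66 - 3545} = \sqrt{-3611} = i \sqrt{3611}$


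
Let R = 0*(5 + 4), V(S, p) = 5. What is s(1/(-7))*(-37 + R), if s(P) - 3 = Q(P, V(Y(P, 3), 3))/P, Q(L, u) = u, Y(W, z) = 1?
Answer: 1184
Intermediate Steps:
s(P) = 3 + 5/P
R = 0 (R = 0*9 = 0)
s(1/(-7))*(-37 + R) = (3 + 5/((1/(-7))))*(-37 + 0) = (3 + 5/((1*(-⅐))))*(-37) = (3 + 5/(-⅐))*(-37) = (3 + 5*(-7))*(-37) = (3 - 35)*(-37) = -32*(-37) = 1184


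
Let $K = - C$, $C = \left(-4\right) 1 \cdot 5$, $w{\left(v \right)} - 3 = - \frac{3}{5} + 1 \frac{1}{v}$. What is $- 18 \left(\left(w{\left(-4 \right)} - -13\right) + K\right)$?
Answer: $- \frac{6327}{10} \approx -632.7$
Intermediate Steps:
$w{\left(v \right)} = \frac{12}{5} + \frac{1}{v}$ ($w{\left(v \right)} = 3 + \left(- \frac{3}{5} + 1 \frac{1}{v}\right) = 3 + \left(\left(-3\right) \frac{1}{5} + \frac{1}{v}\right) = 3 - \left(\frac{3}{5} - \frac{1}{v}\right) = \frac{12}{5} + \frac{1}{v}$)
$C = -20$ ($C = \left(-4\right) 5 = -20$)
$K = 20$ ($K = \left(-1\right) \left(-20\right) = 20$)
$- 18 \left(\left(w{\left(-4 \right)} - -13\right) + K\right) = - 18 \left(\left(\left(\frac{12}{5} + \frac{1}{-4}\right) - -13\right) + 20\right) = - 18 \left(\left(\left(\frac{12}{5} - \frac{1}{4}\right) + 13\right) + 20\right) = - 18 \left(\left(\frac{43}{20} + 13\right) + 20\right) = - 18 \left(\frac{303}{20} + 20\right) = \left(-18\right) \frac{703}{20} = - \frac{6327}{10}$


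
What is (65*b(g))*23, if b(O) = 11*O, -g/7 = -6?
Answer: 690690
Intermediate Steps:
g = 42 (g = -7*(-6) = 42)
(65*b(g))*23 = (65*(11*42))*23 = (65*462)*23 = 30030*23 = 690690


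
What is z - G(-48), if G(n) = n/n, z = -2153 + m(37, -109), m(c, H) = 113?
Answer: -2041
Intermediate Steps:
z = -2040 (z = -2153 + 113 = -2040)
G(n) = 1
z - G(-48) = -2040 - 1*1 = -2040 - 1 = -2041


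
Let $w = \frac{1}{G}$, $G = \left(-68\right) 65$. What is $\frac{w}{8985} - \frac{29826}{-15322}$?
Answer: $\frac{592250400439}{304246655700} \approx 1.9466$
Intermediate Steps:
$G = -4420$
$w = - \frac{1}{4420}$ ($w = \frac{1}{-4420} = - \frac{1}{4420} \approx -0.00022624$)
$\frac{w}{8985} - \frac{29826}{-15322} = - \frac{1}{4420 \cdot 8985} - \frac{29826}{-15322} = \left(- \frac{1}{4420}\right) \frac{1}{8985} - - \frac{14913}{7661} = - \frac{1}{39713700} + \frac{14913}{7661} = \frac{592250400439}{304246655700}$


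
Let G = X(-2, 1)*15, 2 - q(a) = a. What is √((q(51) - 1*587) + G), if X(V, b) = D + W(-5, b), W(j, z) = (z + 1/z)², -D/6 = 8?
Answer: 36*I ≈ 36.0*I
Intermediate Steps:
D = -48 (D = -6*8 = -48)
q(a) = 2 - a
X(V, b) = -48 + (1 + b²)²/b²
G = -660 (G = (-46 + 1⁻² + 1²)*15 = (-46 + 1 + 1)*15 = -44*15 = -660)
√((q(51) - 1*587) + G) = √(((2 - 1*51) - 1*587) - 660) = √(((2 - 51) - 587) - 660) = √((-49 - 587) - 660) = √(-636 - 660) = √(-1296) = 36*I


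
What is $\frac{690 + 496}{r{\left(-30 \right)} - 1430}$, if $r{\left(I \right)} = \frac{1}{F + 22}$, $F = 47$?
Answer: $- \frac{81834}{98669} \approx -0.82938$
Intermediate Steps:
$r{\left(I \right)} = \frac{1}{69}$ ($r{\left(I \right)} = \frac{1}{47 + 22} = \frac{1}{69}$)
$\frac{690 + 496}{r{\left(-30 \right)} - 1430} = \frac{690 + 496}{\frac{1}{69} - 1430} = \frac{1186}{\frac{1}{69} + \left(-2075 + 645\right)} = \frac{1186}{\frac{1}{69} - 1430} = \frac{1186}{- \frac{98669}{69}} = 1186 \left(- \frac{69}{98669}\right) = - \frac{81834}{98669}$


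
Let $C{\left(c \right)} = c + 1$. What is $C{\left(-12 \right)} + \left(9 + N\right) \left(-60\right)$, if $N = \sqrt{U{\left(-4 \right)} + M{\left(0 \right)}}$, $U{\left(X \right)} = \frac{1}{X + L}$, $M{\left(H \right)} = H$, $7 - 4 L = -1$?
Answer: $-551 - 30 i \sqrt{2} \approx -551.0 - 42.426 i$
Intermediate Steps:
$L = 2$ ($L = \frac{7}{4} - - \frac{1}{4} = \frac{7}{4} + \frac{1}{4} = 2$)
$U{\left(X \right)} = \frac{1}{2 + X}$ ($U{\left(X \right)} = \frac{1}{X + 2} = \frac{1}{2 + X}$)
$N = \frac{i \sqrt{2}}{2}$ ($N = \sqrt{\frac{1}{2 - 4} + 0} = \sqrt{\frac{1}{-2} + 0} = \sqrt{- \frac{1}{2} + 0} = \sqrt{- \frac{1}{2}} = \frac{i \sqrt{2}}{2} \approx 0.70711 i$)
$C{\left(c \right)} = 1 + c$
$C{\left(-12 \right)} + \left(9 + N\right) \left(-60\right) = \left(1 - 12\right) + \left(9 + \frac{i \sqrt{2}}{2}\right) \left(-60\right) = -11 - \left(540 + 30 i \sqrt{2}\right) = -551 - 30 i \sqrt{2}$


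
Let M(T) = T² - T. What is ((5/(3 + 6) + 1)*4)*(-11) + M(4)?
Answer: -508/9 ≈ -56.444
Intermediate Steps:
((5/(3 + 6) + 1)*4)*(-11) + M(4) = ((5/(3 + 6) + 1)*4)*(-11) + 4*(-1 + 4) = ((5/9 + 1)*4)*(-11) + 4*3 = ((5*(⅑) + 1)*4)*(-11) + 12 = ((5/9 + 1)*4)*(-11) + 12 = ((14/9)*4)*(-11) + 12 = (56/9)*(-11) + 12 = -616/9 + 12 = -508/9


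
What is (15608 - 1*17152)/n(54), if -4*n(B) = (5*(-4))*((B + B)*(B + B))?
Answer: -193/7290 ≈ -0.026475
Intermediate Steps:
n(B) = 20*B² (n(B) = -5*(-4)*(B + B)*(B + B)/4 = -(-5)*(2*B)*(2*B) = -(-5)*4*B² = -(-20)*B² = 20*B²)
(15608 - 1*17152)/n(54) = (15608 - 1*17152)/((20*54²)) = (15608 - 17152)/((20*2916)) = -1544/58320 = -1544*1/58320 = -193/7290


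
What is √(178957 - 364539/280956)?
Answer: √392391565426263/46826 ≈ 423.03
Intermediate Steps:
√(178957 - 364539/280956) = √(178957 - 364539*1/280956) = √(178957 - 121513/93652) = √(16759559451/93652) = √392391565426263/46826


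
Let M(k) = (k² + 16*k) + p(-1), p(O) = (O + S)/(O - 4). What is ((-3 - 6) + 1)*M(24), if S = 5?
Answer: -38368/5 ≈ -7673.6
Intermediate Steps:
p(O) = (5 + O)/(-4 + O) (p(O) = (O + 5)/(O - 4) = (5 + O)/(-4 + O))
M(k) = -⅘ + k² + 16*k (M(k) = (k² + 16*k) + (5 - 1)/(-4 - 1) = (k² + 16*k) + 4/(-5) = (k² + 16*k) - ⅕*4 = (k² + 16*k) - ⅘ = -⅘ + k² + 16*k)
((-3 - 6) + 1)*M(24) = ((-3 - 6) + 1)*(-⅘ + 24² + 16*24) = (-9 + 1)*(-⅘ + 576 + 384) = -8*4796/5 = -38368/5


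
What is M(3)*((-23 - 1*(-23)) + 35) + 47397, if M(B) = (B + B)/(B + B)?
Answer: 47432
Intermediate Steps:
M(B) = 1 (M(B) = (2*B)/((2*B)) = (2*B)*(1/(2*B)) = 1)
M(3)*((-23 - 1*(-23)) + 35) + 47397 = 1*((-23 - 1*(-23)) + 35) + 47397 = 1*((-23 + 23) + 35) + 47397 = 1*(0 + 35) + 47397 = 1*35 + 47397 = 35 + 47397 = 47432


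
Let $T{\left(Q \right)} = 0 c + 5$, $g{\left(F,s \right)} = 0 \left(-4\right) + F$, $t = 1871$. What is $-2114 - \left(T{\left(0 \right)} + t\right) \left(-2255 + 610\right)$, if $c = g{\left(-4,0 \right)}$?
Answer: $3083906$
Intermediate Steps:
$g{\left(F,s \right)} = F$ ($g{\left(F,s \right)} = 0 + F = F$)
$c = -4$
$T{\left(Q \right)} = 5$ ($T{\left(Q \right)} = 0 \left(-4\right) + 5 = 0 + 5 = 5$)
$-2114 - \left(T{\left(0 \right)} + t\right) \left(-2255 + 610\right) = -2114 - \left(5 + 1871\right) \left(-2255 + 610\right) = -2114 - 1876 \left(-1645\right) = -2114 - -3086020 = -2114 + 3086020 = 3083906$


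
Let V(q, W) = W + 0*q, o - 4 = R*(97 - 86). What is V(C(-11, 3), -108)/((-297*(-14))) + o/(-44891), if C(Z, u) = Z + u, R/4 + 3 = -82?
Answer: 2570/44891 ≈ 0.057250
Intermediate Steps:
R = -340 (R = -12 + 4*(-82) = -12 - 328 = -340)
o = -3736 (o = 4 - 340*(97 - 86) = 4 - 340*11 = 4 - 3740 = -3736)
V(q, W) = W (V(q, W) = W + 0 = W)
V(C(-11, 3), -108)/((-297*(-14))) + o/(-44891) = -108/((-297*(-14))) - 3736/(-44891) = -108/4158 - 3736*(-1/44891) = -108*1/4158 + 3736/44891 = -2/77 + 3736/44891 = 2570/44891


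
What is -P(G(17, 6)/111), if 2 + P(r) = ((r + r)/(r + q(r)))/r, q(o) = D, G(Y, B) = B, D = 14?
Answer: 483/260 ≈ 1.8577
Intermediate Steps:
q(o) = 14
P(r) = -2 + 2/(14 + r) (P(r) = -2 + ((r + r)/(r + 14))/r = -2 + ((2*r)/(14 + r))/r = -2 + (2*r/(14 + r))/r = -2 + 2/(14 + r))
-P(G(17, 6)/111) = -2*(-13 - 6/111)/(14 + 6/111) = -2*(-13 - 6/111)/(14 + 6*(1/111)) = -2*(-13 - 1*2/37)/(14 + 2/37) = -2*(-13 - 2/37)/520/37 = -2*37*(-483)/(520*37) = -1*(-483/260) = 483/260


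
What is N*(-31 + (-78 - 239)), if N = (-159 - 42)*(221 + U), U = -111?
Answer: 7694280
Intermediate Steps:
N = -22110 (N = (-159 - 42)*(221 - 111) = -201*110 = -22110)
N*(-31 + (-78 - 239)) = -22110*(-31 + (-78 - 239)) = -22110*(-31 - 317) = -22110*(-348) = 7694280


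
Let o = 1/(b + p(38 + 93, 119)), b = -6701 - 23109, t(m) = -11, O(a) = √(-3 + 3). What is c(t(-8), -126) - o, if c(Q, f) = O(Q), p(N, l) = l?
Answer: 1/29691 ≈ 3.3680e-5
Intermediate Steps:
O(a) = 0 (O(a) = √0 = 0)
c(Q, f) = 0
b = -29810
o = -1/29691 (o = 1/(-29810 + 119) = 1/(-29691) = -1/29691 ≈ -3.3680e-5)
c(t(-8), -126) - o = 0 - 1*(-1/29691) = 0 + 1/29691 = 1/29691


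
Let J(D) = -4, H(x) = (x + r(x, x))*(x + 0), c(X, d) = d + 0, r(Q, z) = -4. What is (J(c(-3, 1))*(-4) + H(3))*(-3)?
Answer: -39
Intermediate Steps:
c(X, d) = d
H(x) = x*(-4 + x) (H(x) = (x - 4)*(x + 0) = (-4 + x)*x = x*(-4 + x))
(J(c(-3, 1))*(-4) + H(3))*(-3) = (-4*(-4) + 3*(-4 + 3))*(-3) = (16 + 3*(-1))*(-3) = (16 - 3)*(-3) = 13*(-3) = -39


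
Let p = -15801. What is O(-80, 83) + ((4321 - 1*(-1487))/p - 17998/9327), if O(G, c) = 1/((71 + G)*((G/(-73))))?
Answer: -28279991639/11790074160 ≈ -2.3986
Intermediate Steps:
O(G, c) = -73/(G*(71 + G)) (O(G, c) = 1/((71 + G)*((G*(-1/73)))) = 1/((71 + G)*((-G/73))) = (-73/G)/(71 + G) = -73/(G*(71 + G)))
O(-80, 83) + ((4321 - 1*(-1487))/p - 17998/9327) = -73/(-80*(71 - 80)) + ((4321 - 1*(-1487))/(-15801) - 17998/9327) = -73*(-1/80)/(-9) + ((4321 + 1487)*(-1/15801) - 17998*1/9327) = -73*(-1/80)*(-⅑) + (5808*(-1/15801) - 17998/9327) = -73/720 + (-1936/5267 - 17998/9327) = -73/720 - 112852538/49125309 = -28279991639/11790074160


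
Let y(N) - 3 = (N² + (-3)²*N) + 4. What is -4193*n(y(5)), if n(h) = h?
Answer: -322861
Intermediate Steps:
y(N) = 7 + N² + 9*N (y(N) = 3 + ((N² + (-3)²*N) + 4) = 3 + ((N² + 9*N) + 4) = 3 + (4 + N² + 9*N) = 7 + N² + 9*N)
-4193*n(y(5)) = -4193*(7 + 5² + 9*5) = -4193*(7 + 25 + 45) = -4193*77 = -322861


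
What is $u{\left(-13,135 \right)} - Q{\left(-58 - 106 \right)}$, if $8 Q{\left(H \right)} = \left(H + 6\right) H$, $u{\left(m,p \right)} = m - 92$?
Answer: $-3344$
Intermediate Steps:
$u{\left(m,p \right)} = -92 + m$
$Q{\left(H \right)} = \frac{H \left(6 + H\right)}{8}$ ($Q{\left(H \right)} = \frac{\left(H + 6\right) H}{8} = \frac{\left(6 + H\right) H}{8} = \frac{H \left(6 + H\right)}{8}$)
$u{\left(-13,135 \right)} - Q{\left(-58 - 106 \right)} = \left(-92 - 13\right) - \frac{\left(-58 - 106\right) \left(6 - 164\right)}{8} = -105 - \frac{1}{8} \left(-164\right) \left(6 - 164\right) = -105 - \frac{1}{8} \left(-164\right) \left(-158\right) = -105 - 3239 = -3344$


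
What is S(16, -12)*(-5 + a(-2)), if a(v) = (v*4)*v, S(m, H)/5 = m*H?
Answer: -10560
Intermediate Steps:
S(m, H) = 5*H*m (S(m, H) = 5*(m*H) = 5*(H*m) = 5*H*m)
a(v) = 4*v**2 (a(v) = (4*v)*v = 4*v**2)
S(16, -12)*(-5 + a(-2)) = (5*(-12)*16)*(-5 + 4*(-2)**2) = -960*(-5 + 4*4) = -960*(-5 + 16) = -960*11 = -10560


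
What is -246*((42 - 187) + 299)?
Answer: -37884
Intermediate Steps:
-246*((42 - 187) + 299) = -246*(-145 + 299) = -246*154 = -37884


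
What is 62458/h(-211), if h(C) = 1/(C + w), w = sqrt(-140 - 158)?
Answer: -13178638 + 62458*I*sqrt(298) ≈ -1.3179e+7 + 1.0782e+6*I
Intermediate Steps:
w = I*sqrt(298) (w = sqrt(-298) = I*sqrt(298) ≈ 17.263*I)
h(C) = 1/(C + I*sqrt(298))
62458/h(-211) = 62458/(1/(-211 + I*sqrt(298))) = 62458*(-211 + I*sqrt(298)) = -13178638 + 62458*I*sqrt(298)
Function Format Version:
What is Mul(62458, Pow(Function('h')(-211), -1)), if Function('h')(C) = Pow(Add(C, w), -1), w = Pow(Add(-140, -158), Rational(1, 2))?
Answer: Add(-13178638, Mul(62458, I, Pow(298, Rational(1, 2)))) ≈ Add(-1.3179e+7, Mul(1.0782e+6, I))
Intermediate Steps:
w = Mul(I, Pow(298, Rational(1, 2))) (w = Pow(-298, Rational(1, 2)) = Mul(I, Pow(298, Rational(1, 2))) ≈ Mul(17.263, I))
Function('h')(C) = Pow(Add(C, Mul(I, Pow(298, Rational(1, 2)))), -1)
Mul(62458, Pow(Function('h')(-211), -1)) = Mul(62458, Pow(Pow(Add(-211, Mul(I, Pow(298, Rational(1, 2)))), -1), -1)) = Mul(62458, Add(-211, Mul(I, Pow(298, Rational(1, 2))))) = Add(-13178638, Mul(62458, I, Pow(298, Rational(1, 2))))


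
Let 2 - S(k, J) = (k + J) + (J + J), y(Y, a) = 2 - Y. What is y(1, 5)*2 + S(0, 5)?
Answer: -11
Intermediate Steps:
S(k, J) = 2 - k - 3*J (S(k, J) = 2 - ((k + J) + (J + J)) = 2 - ((J + k) + 2*J) = 2 - (k + 3*J) = 2 + (-k - 3*J) = 2 - k - 3*J)
y(1, 5)*2 + S(0, 5) = (2 - 1*1)*2 + (2 - 1*0 - 3*5) = (2 - 1)*2 + (2 + 0 - 15) = 1*2 - 13 = 2 - 13 = -11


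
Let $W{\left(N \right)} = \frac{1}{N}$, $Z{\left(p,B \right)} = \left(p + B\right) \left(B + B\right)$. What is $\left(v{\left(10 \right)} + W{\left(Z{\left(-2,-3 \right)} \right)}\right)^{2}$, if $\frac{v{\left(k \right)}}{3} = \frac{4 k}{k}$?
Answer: $\frac{130321}{900} \approx 144.8$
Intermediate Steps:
$Z{\left(p,B \right)} = 2 B \left(B + p\right)$ ($Z{\left(p,B \right)} = \left(B + p\right) 2 B = 2 B \left(B + p\right)$)
$v{\left(k \right)} = 12$ ($v{\left(k \right)} = 3 \frac{4 k}{k} = 3 \cdot 4 = 12$)
$\left(v{\left(10 \right)} + W{\left(Z{\left(-2,-3 \right)} \right)}\right)^{2} = \left(12 + \frac{1}{2 \left(-3\right) \left(-3 - 2\right)}\right)^{2} = \left(12 + \frac{1}{2 \left(-3\right) \left(-5\right)}\right)^{2} = \left(12 + \frac{1}{30}\right)^{2} = \left(\frac{361}{30}\right)^{2} = \frac{130321}{900}$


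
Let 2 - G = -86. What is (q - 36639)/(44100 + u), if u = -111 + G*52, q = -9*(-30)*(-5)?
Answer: -37989/48565 ≈ -0.78223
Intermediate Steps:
G = 88 (G = 2 - 1*(-86) = 2 + 86 = 88)
q = -1350 (q = 270*(-5) = -1350)
u = 4465 (u = -111 + 88*52 = -111 + 4576 = 4465)
(q - 36639)/(44100 + u) = (-1350 - 36639)/(44100 + 4465) = -37989/48565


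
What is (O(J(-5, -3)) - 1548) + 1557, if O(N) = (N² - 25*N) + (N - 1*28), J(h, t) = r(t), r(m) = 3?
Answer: -82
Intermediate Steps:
J(h, t) = 3
O(N) = -28 + N² - 24*N (O(N) = (N² - 25*N) + (N - 28) = (N² - 25*N) + (-28 + N) = -28 + N² - 24*N)
(O(J(-5, -3)) - 1548) + 1557 = ((-28 + 3² - 24*3) - 1548) + 1557 = ((-28 + 9 - 72) - 1548) + 1557 = (-91 - 1548) + 1557 = -1639 + 1557 = -82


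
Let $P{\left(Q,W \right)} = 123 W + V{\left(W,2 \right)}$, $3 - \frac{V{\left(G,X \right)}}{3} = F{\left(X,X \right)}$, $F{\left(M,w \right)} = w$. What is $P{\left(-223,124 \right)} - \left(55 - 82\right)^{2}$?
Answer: $14526$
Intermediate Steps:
$V{\left(G,X \right)} = 9 - 3 X$
$P{\left(Q,W \right)} = 3 + 123 W$ ($P{\left(Q,W \right)} = 123 W + \left(9 - 6\right) = 123 W + 3 = 3 + 123 W$)
$P{\left(-223,124 \right)} - \left(55 - 82\right)^{2} = \left(3 + 123 \cdot 124\right) - \left(55 - 82\right)^{2} = \left(3 + 15252\right) - \left(-27\right)^{2} = 15255 - 729 = 14526$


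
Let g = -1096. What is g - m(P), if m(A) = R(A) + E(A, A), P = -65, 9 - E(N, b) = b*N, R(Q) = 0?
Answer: 3120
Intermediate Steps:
E(N, b) = 9 - N*b (E(N, b) = 9 - b*N = 9 - N*b)
m(A) = 9 - A² (m(A) = 0 + (9 - A*A) = 0 + (9 - A²) = 9 - A²)
g - m(P) = -1096 - (9 - 1*(-65)²) = -1096 - (9 - 1*4225) = -1096 - (9 - 4225) = -1096 - 1*(-4216) = -1096 + 4216 = 3120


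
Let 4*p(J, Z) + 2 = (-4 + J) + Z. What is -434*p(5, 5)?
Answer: -434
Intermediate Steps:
p(J, Z) = -3/2 + J/4 + Z/4 (p(J, Z) = -1/2 + ((-4 + J) + Z)/4 = -1/2 + (-4 + J + Z)/4 = -1/2 + (-1 + J/4 + Z/4) = -3/2 + J/4 + Z/4)
-434*p(5, 5) = -434*(-3/2 + (1/4)*5 + (1/4)*5) = -434*(-3/2 + 5/4 + 5/4) = -434*1 = -434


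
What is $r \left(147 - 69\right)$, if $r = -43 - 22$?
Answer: $-5070$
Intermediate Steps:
$r = -65$ ($r = -43 - 22 = -65$)
$r \left(147 - 69\right) = - 65 \left(147 - 69\right) = \left(-65\right) 78 = -5070$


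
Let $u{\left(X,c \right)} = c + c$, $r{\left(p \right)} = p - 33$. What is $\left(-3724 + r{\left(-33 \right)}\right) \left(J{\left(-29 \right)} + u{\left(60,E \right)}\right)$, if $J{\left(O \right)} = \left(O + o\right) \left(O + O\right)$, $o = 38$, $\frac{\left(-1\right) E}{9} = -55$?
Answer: $-1773720$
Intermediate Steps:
$r{\left(p \right)} = -33 + p$ ($r{\left(p \right)} = p - 33 = -33 + p$)
$E = 495$ ($E = \left(-9\right) \left(-55\right) = 495$)
$u{\left(X,c \right)} = 2 c$
$J{\left(O \right)} = 2 O \left(38 + O\right)$ ($J{\left(O \right)} = \left(O + 38\right) \left(O + O\right) = \left(38 + O\right) 2 O = 2 O \left(38 + O\right)$)
$\left(-3724 + r{\left(-33 \right)}\right) \left(J{\left(-29 \right)} + u{\left(60,E \right)}\right) = \left(-3724 - 66\right) \left(2 \left(-29\right) \left(38 - 29\right) + 2 \cdot 495\right) = \left(-3724 - 66\right) \left(2 \left(-29\right) 9 + 990\right) = - 3790 \left(-522 + 990\right) = \left(-3790\right) 468 = -1773720$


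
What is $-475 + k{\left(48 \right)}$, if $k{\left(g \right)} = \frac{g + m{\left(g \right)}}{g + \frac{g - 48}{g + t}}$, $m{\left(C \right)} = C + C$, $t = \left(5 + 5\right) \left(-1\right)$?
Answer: $-472$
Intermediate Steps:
$t = -10$ ($t = 10 \left(-1\right) = -10$)
$m{\left(C \right)} = 2 C$
$k{\left(g \right)} = \frac{3 g}{g + \frac{-48 + g}{-10 + g}}$ ($k{\left(g \right)} = \frac{g + 2 g}{g + \frac{g - 48}{g - 10}} = \frac{3 g}{g + \frac{-48 + g}{-10 + g}}$)
$-475 + k{\left(48 \right)} = -475 + 3 \cdot 48 \frac{1}{-48 + 48^{2} - 432} \left(-10 + 48\right) = -475 + 3 \cdot 48 \frac{1}{-48 + 2304 - 432} \cdot 38 = -475 + 3 \cdot 48 \cdot \frac{1}{1824} \cdot 38 = -475 + 3 = -472$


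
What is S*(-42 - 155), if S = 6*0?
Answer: 0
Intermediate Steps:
S = 0
S*(-42 - 155) = 0*(-42 - 155) = 0*(-197) = 0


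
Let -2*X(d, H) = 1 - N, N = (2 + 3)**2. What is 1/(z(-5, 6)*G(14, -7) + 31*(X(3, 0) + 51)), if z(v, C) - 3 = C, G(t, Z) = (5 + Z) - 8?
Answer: 1/1863 ≈ 0.00053677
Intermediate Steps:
G(t, Z) = -3 + Z
N = 25 (N = 5**2 = 25)
z(v, C) = 3 + C
X(d, H) = 12 (X(d, H) = -(1 - 1*25)/2 = -(1 - 25)/2 = -1/2*(-24) = 12)
1/(z(-5, 6)*G(14, -7) + 31*(X(3, 0) + 51)) = 1/((3 + 6)*(-3 - 7) + 31*(12 + 51)) = 1/(9*(-10) + 31*63) = 1/(-90 + 1953) = 1/1863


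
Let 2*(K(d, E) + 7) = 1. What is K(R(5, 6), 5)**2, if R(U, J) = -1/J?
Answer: 169/4 ≈ 42.250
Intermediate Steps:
K(d, E) = -13/2 (K(d, E) = -7 + (1/2)*1 = -7 + 1/2 = -13/2)
K(R(5, 6), 5)**2 = (-13/2)**2 = 169/4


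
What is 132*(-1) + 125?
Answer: -7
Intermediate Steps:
132*(-1) + 125 = -132 + 125 = -7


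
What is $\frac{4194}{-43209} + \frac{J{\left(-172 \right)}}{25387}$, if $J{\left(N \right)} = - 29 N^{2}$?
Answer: $- \frac{4130781078}{121882987} \approx -33.891$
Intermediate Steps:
$\frac{4194}{-43209} + \frac{J{\left(-172 \right)}}{25387} = \frac{4194}{-43209} + \frac{\left(-29\right) \left(-172\right)^{2}}{25387} = 4194 \left(- \frac{1}{43209}\right) + \left(-29\right) 29584 \cdot \frac{1}{25387} = - \frac{466}{4801} - \frac{857936}{25387} = - \frac{4130781078}{121882987}$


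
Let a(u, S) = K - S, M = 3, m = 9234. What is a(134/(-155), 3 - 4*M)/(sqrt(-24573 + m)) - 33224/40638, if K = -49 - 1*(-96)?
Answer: -16612/20319 - 56*I*sqrt(15339)/15339 ≈ -0.81756 - 0.45216*I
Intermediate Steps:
K = 47 (K = -49 + 96 = 47)
a(u, S) = 47 - S
a(134/(-155), 3 - 4*M)/(sqrt(-24573 + m)) - 33224/40638 = (47 - (3 - 4*3))/(sqrt(-24573 + 9234)) - 33224/40638 = (47 - (3 - 12))/(sqrt(-15339)) - 33224*1/40638 = (47 - 1*(-9))/((I*sqrt(15339))) - 16612/20319 = (47 + 9)*(-I*sqrt(15339)/15339) - 16612/20319 = 56*(-I*sqrt(15339)/15339) - 16612/20319 = -56*I*sqrt(15339)/15339 - 16612/20319 = -16612/20319 - 56*I*sqrt(15339)/15339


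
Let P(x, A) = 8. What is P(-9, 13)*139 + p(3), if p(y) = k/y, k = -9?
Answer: 1109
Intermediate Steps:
p(y) = -9/y
P(-9, 13)*139 + p(3) = 8*139 - 9/3 = 1112 - 9*⅓ = 1112 - 3 = 1109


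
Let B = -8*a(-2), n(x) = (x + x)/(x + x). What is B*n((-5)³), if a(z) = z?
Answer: 16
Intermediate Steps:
n(x) = 1 (n(x) = (2*x)/((2*x)) = (2*x)*(1/(2*x)) = 1)
B = 16 (B = -8*(-2) = 16)
B*n((-5)³) = 16*1 = 16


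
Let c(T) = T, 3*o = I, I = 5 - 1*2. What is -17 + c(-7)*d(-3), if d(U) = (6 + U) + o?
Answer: -45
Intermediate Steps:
I = 3 (I = 5 - 2 = 3)
o = 1 (o = (1/3)*3 = 1)
d(U) = 7 + U (d(U) = (6 + U) + 1 = 7 + U)
-17 + c(-7)*d(-3) = -17 - 7*(7 - 3) = -17 - 7*4 = -17 - 28 = -45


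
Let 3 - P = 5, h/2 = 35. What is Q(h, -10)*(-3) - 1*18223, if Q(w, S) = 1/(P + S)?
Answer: -72891/4 ≈ -18223.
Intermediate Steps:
h = 70 (h = 2*35 = 70)
P = -2 (P = 3 - 1*5 = 3 - 5 = -2)
Q(w, S) = 1/(-2 + S)
Q(h, -10)*(-3) - 1*18223 = -3/(-2 - 10) - 1*18223 = -3/(-12) - 18223 = -1/12*(-3) - 18223 = 1/4 - 18223 = -72891/4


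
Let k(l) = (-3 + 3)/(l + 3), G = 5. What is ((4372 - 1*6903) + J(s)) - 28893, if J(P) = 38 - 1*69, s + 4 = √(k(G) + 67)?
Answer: -31455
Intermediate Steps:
k(l) = 0 (k(l) = 0/(3 + l) = 0)
s = -4 + √67 (s = -4 + √(0 + 67) = -4 + √67 ≈ 4.1854)
J(P) = -31 (J(P) = 38 - 69 = -31)
((4372 - 1*6903) + J(s)) - 28893 = ((4372 - 1*6903) - 31) - 28893 = ((4372 - 6903) - 31) - 28893 = (-2531 - 31) - 28893 = -2562 - 28893 = -31455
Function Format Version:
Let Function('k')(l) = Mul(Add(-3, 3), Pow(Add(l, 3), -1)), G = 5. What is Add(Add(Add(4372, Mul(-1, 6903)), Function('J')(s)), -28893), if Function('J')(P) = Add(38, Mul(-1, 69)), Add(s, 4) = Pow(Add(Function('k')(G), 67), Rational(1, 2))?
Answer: -31455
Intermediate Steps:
Function('k')(l) = 0 (Function('k')(l) = Mul(0, Pow(Add(3, l), -1)) = 0)
s = Add(-4, Pow(67, Rational(1, 2))) (s = Add(-4, Pow(Add(0, 67), Rational(1, 2))) = Add(-4, Pow(67, Rational(1, 2))) ≈ 4.1854)
Function('J')(P) = -31 (Function('J')(P) = Add(38, -69) = -31)
Add(Add(Add(4372, Mul(-1, 6903)), Function('J')(s)), -28893) = Add(Add(Add(4372, Mul(-1, 6903)), -31), -28893) = Add(Add(Add(4372, -6903), -31), -28893) = Add(Add(-2531, -31), -28893) = Add(-2562, -28893) = -31455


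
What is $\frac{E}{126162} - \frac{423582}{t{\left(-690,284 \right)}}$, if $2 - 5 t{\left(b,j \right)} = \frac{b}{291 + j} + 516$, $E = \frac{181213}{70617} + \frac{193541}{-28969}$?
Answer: $\frac{683264478106200493175}{165435748988298066} \approx 4130.1$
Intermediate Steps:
$E = - \frac{8417725400}{2045703873}$ ($E = 181213 \cdot \frac{1}{70617} + 193541 \left(- \frac{1}{28969}\right) = \frac{181213}{70617} - \frac{193541}{28969} = - \frac{8417725400}{2045703873} \approx -4.1148$)
$t{\left(b,j \right)} = - \frac{514}{5} - \frac{b}{5 \left(291 + j\right)}$ ($t{\left(b,j \right)} = \frac{2}{5} - \frac{\frac{b}{291 + j} + 516}{5} = \frac{2}{5} - \frac{516 + \frac{b}{291 + j}}{5} = \frac{2}{5} - \left(\frac{516}{5} + \frac{b}{5 \left(291 + j\right)}\right) = - \frac{514}{5} - \frac{b}{5 \left(291 + j\right)}$)
$\frac{E}{126162} - \frac{423582}{t{\left(-690,284 \right)}} = - \frac{8417725400}{2045703873 \cdot 126162} - \frac{423582}{\frac{1}{5} \frac{1}{291 + 284} \left(-149574 - -690 - 145976\right)} = \left(- \frac{8417725400}{2045703873}\right) \frac{1}{126162} - \frac{423582}{\frac{1}{5} \cdot \frac{1}{575} \left(-149574 + 690 - 145976\right)} = - \frac{4208862700}{129045046012713} - \frac{423582}{\frac{1}{5} \cdot \frac{1}{575} \left(-294860\right)} = - \frac{4208862700}{129045046012713} - \frac{423582}{- \frac{2564}{25}} = - \frac{4208862700}{129045046012713} - - \frac{5294775}{1282} = - \frac{4208862700}{129045046012713} + \frac{5294775}{1282} = \frac{683264478106200493175}{165435748988298066}$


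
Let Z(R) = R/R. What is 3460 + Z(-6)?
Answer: 3461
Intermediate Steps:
Z(R) = 1
3460 + Z(-6) = 3460 + 1 = 3461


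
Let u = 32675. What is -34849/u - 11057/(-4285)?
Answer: 42391902/28002475 ≈ 1.5139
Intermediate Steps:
-34849/u - 11057/(-4285) = -34849/32675 - 11057/(-4285) = -34849*1/32675 - 11057*(-1/4285) = -34849/32675 + 11057/4285 = 42391902/28002475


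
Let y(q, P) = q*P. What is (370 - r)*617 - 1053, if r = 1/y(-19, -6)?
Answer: 25904401/114 ≈ 2.2723e+5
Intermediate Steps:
y(q, P) = P*q
r = 1/114 (r = 1/(-6*(-19)) = 1/114 ≈ 0.0087719)
(370 - r)*617 - 1053 = (370 - 1*1/114)*617 - 1053 = (370 - 1/114)*617 - 1053 = (42179/114)*617 - 1053 = 26024443/114 - 1053 = 25904401/114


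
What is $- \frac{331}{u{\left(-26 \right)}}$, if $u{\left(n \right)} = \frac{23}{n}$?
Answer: $\frac{8606}{23} \approx 374.17$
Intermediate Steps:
$- \frac{331}{u{\left(-26 \right)}} = - \frac{331}{23 \frac{1}{-26}} = - \frac{331}{23 \left(- \frac{1}{26}\right)} = - \frac{331}{- \frac{23}{26}} = \left(-331\right) \left(- \frac{26}{23}\right) = \frac{8606}{23}$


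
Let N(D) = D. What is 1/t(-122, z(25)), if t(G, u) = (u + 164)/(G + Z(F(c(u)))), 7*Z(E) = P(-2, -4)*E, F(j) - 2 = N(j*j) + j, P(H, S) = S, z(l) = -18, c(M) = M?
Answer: -149/73 ≈ -2.0411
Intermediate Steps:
F(j) = 2 + j + j² (F(j) = 2 + (j*j + j) = 2 + (j² + j) = 2 + (j + j²) = 2 + j + j²)
Z(E) = -4*E/7 (Z(E) = (-4*E)/7 = -4*E/7)
t(G, u) = (164 + u)/(-8/7 + G - 4*u/7 - 4*u²/7) (t(G, u) = (u + 164)/(G - 4*(2 + u + u²)/7) = (164 + u)/(G + (-8/7 - 4*u/7 - 4*u²/7)) = (164 + u)/(-8/7 + G - 4*u/7 - 4*u²/7))
1/t(-122, z(25)) = 1/(7*(164 - 18)/(-8 - 4*(-18) - 4*(-18)² + 7*(-122))) = 1/(7*146/(-8 + 72 - 4*324 - 854)) = 1/(7*146/(-8 + 72 - 1296 - 854)) = 1/(7*146/(-2086)) = 1/(7*(-1/2086)*146) = 1/(-73/149) = -149/73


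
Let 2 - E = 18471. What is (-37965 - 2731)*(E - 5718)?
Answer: 984314152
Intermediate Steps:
E = -18469 (E = 2 - 1*18471 = 2 - 18471 = -18469)
(-37965 - 2731)*(E - 5718) = (-37965 - 2731)*(-18469 - 5718) = -40696*(-24187) = 984314152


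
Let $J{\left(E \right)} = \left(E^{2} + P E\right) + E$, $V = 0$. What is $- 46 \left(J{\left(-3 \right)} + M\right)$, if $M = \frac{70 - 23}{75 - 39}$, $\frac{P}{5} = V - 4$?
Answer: $- \frac{55729}{18} \approx -3096.1$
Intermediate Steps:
$P = -20$ ($P = 5 \left(0 - 4\right) = 5 \left(-4\right) = -20$)
$J{\left(E \right)} = E^{2} - 19 E$ ($J{\left(E \right)} = \left(E^{2} - 20 E\right) + E = E^{2} - 19 E$)
$M = \frac{47}{36} \approx 1.3056$
$- 46 \left(J{\left(-3 \right)} + M\right) = - 46 \left(- 3 \left(-19 - 3\right) + \frac{47}{36}\right) = - 46 \left(\left(-3\right) \left(-22\right) + \frac{47}{36}\right) = - 46 \left(66 + \frac{47}{36}\right) = \left(-46\right) \frac{2423}{36} = - \frac{55729}{18}$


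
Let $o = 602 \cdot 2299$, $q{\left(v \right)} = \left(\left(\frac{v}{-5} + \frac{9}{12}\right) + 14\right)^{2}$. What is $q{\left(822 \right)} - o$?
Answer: $- \frac{544641151}{400} \approx -1.3616 \cdot 10^{6}$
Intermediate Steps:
$q{\left(v \right)} = \left(\frac{59}{4} - \frac{v}{5}\right)^{2}$ ($q{\left(v \right)} = \left(\left(v \left(- \frac{1}{5}\right) + 9 \cdot \frac{1}{12}\right) + 14\right)^{2} = \left(\left(- \frac{v}{5} + \frac{3}{4}\right) + 14\right)^{2} = \left(\left(\frac{3}{4} - \frac{v}{5}\right) + 14\right)^{2} = \left(\frac{59}{4} - \frac{v}{5}\right)^{2}$)
$o = 1383998$
$q{\left(822 \right)} - o = \frac{\left(-295 + 4 \cdot 822\right)^{2}}{400} - 1383998 = \frac{\left(-295 + 3288\right)^{2}}{400} - 1383998 = \frac{2993^{2}}{400} - 1383998 = \frac{1}{400} \cdot 8958049 - 1383998 = \frac{8958049}{400} - 1383998 = - \frac{544641151}{400}$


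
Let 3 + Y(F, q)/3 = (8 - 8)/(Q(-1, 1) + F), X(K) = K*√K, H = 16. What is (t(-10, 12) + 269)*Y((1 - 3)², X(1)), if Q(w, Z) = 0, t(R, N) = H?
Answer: -2565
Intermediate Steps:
X(K) = K^(3/2)
t(R, N) = 16
Y(F, q) = -9 (Y(F, q) = -9 + 3*((8 - 8)/(0 + F)) = -9 + 3*(0/F) = -9 + 3*0 = -9 + 0 = -9)
(t(-10, 12) + 269)*Y((1 - 3)², X(1)) = (16 + 269)*(-9) = 285*(-9) = -2565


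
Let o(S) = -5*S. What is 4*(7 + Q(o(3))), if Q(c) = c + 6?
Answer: -8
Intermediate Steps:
Q(c) = 6 + c
4*(7 + Q(o(3))) = 4*(7 + (6 - 5*3)) = 4*(7 + (6 - 15)) = 4*(7 - 9) = 4*(-2) = -8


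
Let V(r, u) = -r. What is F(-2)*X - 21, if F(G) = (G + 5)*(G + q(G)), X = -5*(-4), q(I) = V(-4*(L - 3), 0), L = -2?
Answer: -1341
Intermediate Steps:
q(I) = -20 (q(I) = -(-4)*(-2 - 3) = -(-4)*(-5) = -1*20 = -20)
X = 20
F(G) = (-20 + G)*(5 + G) (F(G) = (G + 5)*(G - 20) = (5 + G)*(-20 + G) = (-20 + G)*(5 + G))
F(-2)*X - 21 = (-100 + (-2)² - 15*(-2))*20 - 21 = (-100 + 4 + 30)*20 - 21 = -66*20 - 21 = -1320 - 21 = -1341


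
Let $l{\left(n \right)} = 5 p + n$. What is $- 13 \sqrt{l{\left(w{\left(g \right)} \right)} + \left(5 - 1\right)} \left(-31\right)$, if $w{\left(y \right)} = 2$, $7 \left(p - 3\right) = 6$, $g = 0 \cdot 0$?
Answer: $\frac{403 \sqrt{1239}}{7} \approx 2026.5$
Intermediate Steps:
$g = 0$
$p = \frac{27}{7}$ ($p = 3 + \frac{1}{7} \cdot 6 = 3 + \frac{6}{7} = \frac{27}{7} \approx 3.8571$)
$l{\left(n \right)} = \frac{135}{7} + n$ ($l{\left(n \right)} = 5 \cdot \frac{27}{7} + n = \frac{135}{7} + n$)
$- 13 \sqrt{l{\left(w{\left(g \right)} \right)} + \left(5 - 1\right)} \left(-31\right) = - 13 \sqrt{\left(\frac{135}{7} + 2\right) + \left(5 - 1\right)} \left(-31\right) = - 13 \sqrt{\frac{149}{7} + \left(5 - 1\right)} \left(-31\right) = - 13 \sqrt{\frac{149}{7} + 4} \left(-31\right) = - 13 \sqrt{\frac{177}{7}} \left(-31\right) = - 13 \frac{\sqrt{1239}}{7} \left(-31\right) = - \frac{13 \sqrt{1239}}{7} \left(-31\right) = \frac{403 \sqrt{1239}}{7}$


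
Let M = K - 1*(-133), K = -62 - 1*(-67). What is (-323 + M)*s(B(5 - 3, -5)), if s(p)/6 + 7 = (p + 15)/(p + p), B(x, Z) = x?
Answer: 6105/2 ≈ 3052.5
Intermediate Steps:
K = 5 (K = -62 + 67 = 5)
M = 138 (M = 5 - 1*(-133) = 5 + 133 = 138)
s(p) = -42 + 3*(15 + p)/p (s(p) = -42 + 6*((p + 15)/(p + p)) = -42 + 6*((15 + p)/((2*p))) = -42 + 6*((15 + p)*(1/(2*p))) = -42 + 6*((15 + p)/(2*p)) = -42 + 3*(15 + p)/p)
(-323 + M)*s(B(5 - 3, -5)) = (-323 + 138)*(-39 + 45/(5 - 3)) = -185*(-39 + 45/2) = -185*(-33/2) = 6105/2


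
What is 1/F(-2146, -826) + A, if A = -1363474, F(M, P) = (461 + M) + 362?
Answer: -1803876103/1323 ≈ -1.3635e+6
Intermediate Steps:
F(M, P) = 823 + M
1/F(-2146, -826) + A = 1/(823 - 2146) - 1363474 = 1/(-1323) - 1363474 = -1/1323 - 1363474 = -1803876103/1323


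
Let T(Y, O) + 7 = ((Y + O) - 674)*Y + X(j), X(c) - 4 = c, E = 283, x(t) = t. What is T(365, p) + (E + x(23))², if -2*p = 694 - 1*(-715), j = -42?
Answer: -552673/2 ≈ -2.7634e+5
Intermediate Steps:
X(c) = 4 + c
p = -1409/2 (p = -(694 - 1*(-715))/2 = -(694 + 715)/2 = -½*1409 = -1409/2 ≈ -704.50)
T(Y, O) = -45 + Y*(-674 + O + Y) (T(Y, O) = -7 + (((Y + O) - 674)*Y + (4 - 42)) = -7 + (((O + Y) - 674)*Y - 38) = -7 + ((-674 + O + Y)*Y - 38) = -7 + (Y*(-674 + O + Y) - 38) = -7 + (-38 + Y*(-674 + O + Y)) = -45 + Y*(-674 + O + Y))
T(365, p) + (E + x(23))² = (-45 + 365² - 674*365 - 1409/2*365) + (283 + 23)² = (-45 + 133225 - 246010 - 514285/2) + 306² = -739945/2 + 93636 = -552673/2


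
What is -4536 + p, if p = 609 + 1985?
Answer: -1942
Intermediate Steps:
p = 2594
-4536 + p = -4536 + 2594 = -1942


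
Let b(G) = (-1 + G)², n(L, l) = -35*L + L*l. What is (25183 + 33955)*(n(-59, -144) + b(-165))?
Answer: 2254163146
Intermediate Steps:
(25183 + 33955)*(n(-59, -144) + b(-165)) = (25183 + 33955)*(-59*(-35 - 144) + (-1 - 165)²) = 59138*(-59*(-179) + (-166)²) = 59138*(10561 + 27556) = 59138*38117 = 2254163146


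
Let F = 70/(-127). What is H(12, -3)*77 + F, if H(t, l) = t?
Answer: 117278/127 ≈ 923.45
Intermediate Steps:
F = -70/127 (F = 70*(-1/127) = -70/127 ≈ -0.55118)
H(12, -3)*77 + F = 12*77 - 70/127 = 924 - 70/127 = 117278/127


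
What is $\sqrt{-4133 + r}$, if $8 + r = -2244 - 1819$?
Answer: $2 i \sqrt{2051} \approx 90.576 i$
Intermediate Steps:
$r = -4071$ ($r = -8 - 4063 = -4071$)
$\sqrt{-4133 + r} = \sqrt{-4133 - 4071} = \sqrt{-8204} = 2 i \sqrt{2051}$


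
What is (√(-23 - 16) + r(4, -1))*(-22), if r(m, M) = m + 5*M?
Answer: 22 - 22*I*√39 ≈ 22.0 - 137.39*I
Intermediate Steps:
(√(-23 - 16) + r(4, -1))*(-22) = (√(-23 - 16) + (4 + 5*(-1)))*(-22) = (√(-39) + (4 - 5))*(-22) = (I*√39 - 1)*(-22) = (-1 + I*√39)*(-22) = 22 - 22*I*√39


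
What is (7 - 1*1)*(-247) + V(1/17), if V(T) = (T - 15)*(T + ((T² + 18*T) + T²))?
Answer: -7363616/4913 ≈ -1498.8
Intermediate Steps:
V(T) = (-15 + T)*(2*T² + 19*T) (V(T) = (-15 + T)*(T + (2*T² + 18*T)) = (-15 + T)*(2*T² + 19*T))
(7 - 1*1)*(-247) + V(1/17) = (7 - 1*1)*(-247) + (-285 - 11/17 + 2*(1/17)²)/17 = (7 - 1)*(-247) + (-285 - 11*1/17 + 2*(1/17)²)/17 = 6*(-247) + (-285 - 11/17 + 2*(1/289))/17 = -1482 + (-285 - 11/17 + 2/289)/17 = -1482 + (1/17)*(-82550/289) = -1482 - 82550/4913 = -7363616/4913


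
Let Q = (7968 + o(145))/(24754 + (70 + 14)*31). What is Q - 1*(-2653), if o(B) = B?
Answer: 72588887/27358 ≈ 2653.3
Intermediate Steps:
Q = 8113/27358 (Q = (7968 + 145)/(24754 + (70 + 14)*31) = 8113/(24754 + 84*31) = 8113/(24754 + 2604) = 8113/27358 ≈ 0.29655)
Q - 1*(-2653) = 8113/27358 - 1*(-2653) = 8113/27358 + 2653 = 72588887/27358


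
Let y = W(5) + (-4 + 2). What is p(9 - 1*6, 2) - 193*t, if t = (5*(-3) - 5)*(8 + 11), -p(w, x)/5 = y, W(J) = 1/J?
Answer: 73349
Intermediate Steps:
y = -9/5 (y = 1/5 + (-4 + 2) = ⅕ - 2 = -9/5 ≈ -1.8000)
p(w, x) = 9 (p(w, x) = -5*(-9/5) = 9)
t = -380 (t = (-15 - 5)*19 = -20*19 = -380)
p(9 - 1*6, 2) - 193*t = 9 - 193*(-380) = 9 + 73340 = 73349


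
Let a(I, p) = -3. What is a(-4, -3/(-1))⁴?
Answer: 81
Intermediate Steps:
a(-4, -3/(-1))⁴ = (-3)⁴ = 81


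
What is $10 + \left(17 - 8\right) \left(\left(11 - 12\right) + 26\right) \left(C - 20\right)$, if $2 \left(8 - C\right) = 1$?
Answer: $- \frac{5605}{2} \approx -2802.5$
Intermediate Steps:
$C = \frac{15}{2}$ ($C = 8 - \frac{1}{2} = \frac{15}{2} \approx 7.5$)
$10 + \left(17 - 8\right) \left(\left(11 - 12\right) + 26\right) \left(C - 20\right) = 10 + \left(17 - 8\right) \left(\left(11 - 12\right) + 26\right) \left(\frac{15}{2} - 20\right) = 10 + 9 \left(\left(11 - 12\right) + 26\right) \left(- \frac{25}{2}\right) = 10 + 9 \left(-1 + 26\right) \left(- \frac{25}{2}\right) = 10 + 9 \cdot 25 \left(- \frac{25}{2}\right) = 10 + 225 \left(- \frac{25}{2}\right) = 10 - \frac{5625}{2} = - \frac{5605}{2}$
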